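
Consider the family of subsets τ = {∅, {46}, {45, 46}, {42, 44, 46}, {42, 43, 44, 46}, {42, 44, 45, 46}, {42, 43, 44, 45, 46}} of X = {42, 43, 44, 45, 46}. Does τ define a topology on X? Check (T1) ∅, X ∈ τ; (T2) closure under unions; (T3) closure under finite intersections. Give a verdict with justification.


τ IS a topology on X.

Axiom (T1): ∅ ∈ τ? Yes; X ∈ τ? Yes.
Axiom (T2/T3): check pairwise unions and intersections of members of τ.
All pairwise intersections and unions checked — each lies in τ. Therefore τ satisfies (T1), (T2), (T3): it IS a topology on X.


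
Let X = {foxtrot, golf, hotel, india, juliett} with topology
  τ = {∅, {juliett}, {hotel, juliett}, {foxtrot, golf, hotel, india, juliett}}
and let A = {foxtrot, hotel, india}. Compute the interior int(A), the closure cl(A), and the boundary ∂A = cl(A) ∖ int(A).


int(A) = ∅, cl(A) = {foxtrot, golf, hotel, india}, ∂A = {foxtrot, golf, hotel, india}.

Closed sets in (X, τ) are complements of opens:
  closed(X, τ) = {∅, {foxtrot, golf, india}, {foxtrot, golf, hotel, india}, {foxtrot, golf, hotel, india, juliett}}.
int(A) = ⋃ {U ∈ τ : U ⊆ A}. Opens contained in A: ∅.
Taking the union of these: int(A) = ∅.
cl(A) = ⋂ {C closed : A ⊆ C}. Closed sets containing A: {foxtrot, golf, hotel, india}, {foxtrot, golf, hotel, india, juliett}.
Intersecting these: cl(A) = {foxtrot, golf, hotel, india}.
∂A = cl(A) ∖ int(A) = {foxtrot, golf, hotel, india} ∖ ∅ = {foxtrot, golf, hotel, india}.


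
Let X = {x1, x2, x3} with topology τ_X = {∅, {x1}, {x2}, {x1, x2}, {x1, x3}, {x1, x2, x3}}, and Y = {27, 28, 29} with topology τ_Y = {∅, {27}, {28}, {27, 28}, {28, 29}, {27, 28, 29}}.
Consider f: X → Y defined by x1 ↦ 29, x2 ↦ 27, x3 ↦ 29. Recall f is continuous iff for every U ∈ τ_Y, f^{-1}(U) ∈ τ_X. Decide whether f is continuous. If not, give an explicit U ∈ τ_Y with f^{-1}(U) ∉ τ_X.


f IS continuous.

Compute f^{-1}(U) for each U ∈ τ_Y:
  U = ∅: f^{-1}(U) = ∅ ∈ τ_X ✓.
  U = {27}: f^{-1}(U) = {x2} ∈ τ_X ✓.
  U = {28}: f^{-1}(U) = ∅ ∈ τ_X ✓.
  U = {27, 28}: f^{-1}(U) = {x2} ∈ τ_X ✓.
  U = {28, 29}: f^{-1}(U) = {x1, x3} ∈ τ_X ✓.
  U = {27, 28, 29}: f^{-1}(U) = {x1, x2, x3} ∈ τ_X ✓.
Every preimage lies in τ_X, so f IS continuous.


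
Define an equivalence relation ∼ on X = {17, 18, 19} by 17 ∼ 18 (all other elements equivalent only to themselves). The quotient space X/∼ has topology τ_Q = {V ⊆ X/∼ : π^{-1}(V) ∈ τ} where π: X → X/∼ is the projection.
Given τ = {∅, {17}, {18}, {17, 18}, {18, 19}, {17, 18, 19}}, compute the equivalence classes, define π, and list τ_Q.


X/∼ = {[17=18], [19]}; |τ_Q| = 3.

Equivalence classes: [17=18], [19].
Quotient map π: X → X/∼ sends 17 ↦ [17=18], 18 ↦ [17=18], 19 ↦ [19].
For each subset V ⊆ X/∼, compute π^{-1}(V) ⊆ X and check whether π^{-1}(V) ∈ τ. V is open in τ_Q iff π^{-1}(V) ∈ τ.
  V = {}: π^{-1}(V) = ∅ ∈ τ ✓.
  V = {[17=18]}: π^{-1}(V) = {17, 18} ∈ τ ✓.
  V = {[19]}: π^{-1}(V) = {19} ∉ τ ✗.
  V = {[17=18], [19]}: π^{-1}(V) = {17, 18, 19} ∈ τ ✓.
Open sets in the quotient: τ_Q = {{}, {[17=18]}, {[17=18], [19]}} (3 elements).


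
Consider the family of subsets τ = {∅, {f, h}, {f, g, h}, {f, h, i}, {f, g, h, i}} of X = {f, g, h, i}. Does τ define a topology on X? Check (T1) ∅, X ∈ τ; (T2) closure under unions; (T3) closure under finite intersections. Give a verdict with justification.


τ IS a topology on X.

Axiom (T1): ∅ ∈ τ? Yes; X ∈ τ? Yes.
Axiom (T2/T3): check pairwise unions and intersections of members of τ.
All pairwise intersections and unions checked — each lies in τ. Therefore τ satisfies (T1), (T2), (T3): it IS a topology on X.


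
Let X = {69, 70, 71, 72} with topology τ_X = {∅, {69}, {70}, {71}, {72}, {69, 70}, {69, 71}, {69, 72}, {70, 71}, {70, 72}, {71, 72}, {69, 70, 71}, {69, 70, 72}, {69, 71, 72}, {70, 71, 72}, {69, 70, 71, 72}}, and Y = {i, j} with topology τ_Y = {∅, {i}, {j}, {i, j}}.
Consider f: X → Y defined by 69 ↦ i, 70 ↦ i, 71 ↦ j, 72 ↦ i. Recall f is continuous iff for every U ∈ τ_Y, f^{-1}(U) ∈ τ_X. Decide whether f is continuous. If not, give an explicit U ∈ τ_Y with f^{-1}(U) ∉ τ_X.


f IS continuous.

Compute f^{-1}(U) for each U ∈ τ_Y:
  U = ∅: f^{-1}(U) = ∅ ∈ τ_X ✓.
  U = {i}: f^{-1}(U) = {69, 70, 72} ∈ τ_X ✓.
  U = {j}: f^{-1}(U) = {71} ∈ τ_X ✓.
  U = {i, j}: f^{-1}(U) = {69, 70, 71, 72} ∈ τ_X ✓.
Every preimage lies in τ_X, so f IS continuous.


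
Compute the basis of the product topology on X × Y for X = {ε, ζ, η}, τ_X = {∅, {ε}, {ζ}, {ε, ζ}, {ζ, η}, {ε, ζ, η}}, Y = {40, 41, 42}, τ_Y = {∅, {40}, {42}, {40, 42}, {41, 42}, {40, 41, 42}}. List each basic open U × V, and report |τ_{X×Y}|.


Basis B = {∅ × ∅, {ε} × {40}, {ε} × {42}, {ζ} × {40}, {ζ} × {42}, {ε} × {40, 42}, {ε, ζ} × {40}, {ε} × {41, 42}, {ε, ζ} × {42}, {ζ} × {40, 42}, {ζ, η} × {40}, {ζ} × {41, 42}, {ζ, η} × {42}, {ε} × {40, 41, 42}, {ε, ζ, η} × {40}, {ε, ζ, η} × {42}, {ζ} × {40, 41, 42}, {ε, ζ} × {40, 42}, {ε, ζ} × {41, 42}, {ζ, η} × {40, 42}, {ζ, η} × {41, 42}, {ε, ζ} × {40, 41, 42}, {ε, ζ, η} × {40, 42}, {ε, ζ, η} × {41, 42}, {ζ, η} × {40, 41, 42}, {ε, ζ, η} × {40, 41, 42}}; |τ_{X×Y}| = 108.

Enumerate products U × V with U ∈ τ_X, V ∈ τ_Y (deduplicated):
  ∅ × ∅ = {} (∅)
  {ε} × {40} = {(ε,40)}
  {ε} × {42} = {(ε,42)}
  {ζ} × {40} = {(ζ,40)}
  {ζ} × {42} = {(ζ,42)}
  {ε} × {40, 42} = {(ε,40), (ε,42)}
  {ε, ζ} × {40} = {(ε,40), (ζ,40)}
  {ε} × {41, 42} = {(ε,41), (ε,42)}
  {ε, ζ} × {42} = {(ε,42), (ζ,42)}
  {ζ} × {40, 42} = {(ζ,40), (ζ,42)}
  {ζ, η} × {40} = {(ζ,40), (η,40)}
  {ζ} × {41, 42} = {(ζ,41), (ζ,42)}
  {ζ, η} × {42} = {(ζ,42), (η,42)}
  {ε} × {40, 41, 42} = {(ε,40), (ε,41), (ε,42)}
  {ε, ζ, η} × {40} = {(ε,40), (ζ,40), (η,40)}
  {ε, ζ, η} × {42} = {(ε,42), (ζ,42), (η,42)}
  {ζ} × {40, 41, 42} = {(ζ,40), (ζ,41), (ζ,42)}
  {ε, ζ} × {40, 42} = {(ε,40), (ε,42), (ζ,40), (ζ,42)}
  {ε, ζ} × {41, 42} = {(ε,41), (ε,42), (ζ,41), (ζ,42)}
  {ζ, η} × {40, 42} = {(ζ,40), (ζ,42), (η,40), (η,42)}
  {ζ, η} × {41, 42} = {(ζ,41), (ζ,42), (η,41), (η,42)}
  {ε, ζ} × {40, 41, 42} = {(ε,40), (ε,41), (ε,42), (ζ,40), (ζ,41), (ζ,42)}
  {ε, ζ, η} × {40, 42} = {(ε,40), (ε,42), (ζ,40), (ζ,42), (η,40), (η,42)}
  {ε, ζ, η} × {41, 42} = {(ε,41), (ε,42), (ζ,41), (ζ,42), (η,41), (η,42)}
  {ζ, η} × {40, 41, 42} = {(ζ,40), (ζ,41), (ζ,42), (η,40), (η,41), (η,42)}
  {ε, ζ, η} × {40, 41, 42} = {(ε,40), (ε,41), (ε,42), (ζ,40), (ζ,41), (ζ,42), (η,40), (η,41), (η,42)}
These 26 distinct sets form the basis B.
Close under arbitrary unions to get τ_{X×Y}; counting gives |τ_{X×Y}| = 108.


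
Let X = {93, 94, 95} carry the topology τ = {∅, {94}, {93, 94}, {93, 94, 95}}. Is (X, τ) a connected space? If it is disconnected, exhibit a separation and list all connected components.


(X, τ) is connected.

Find clopen sets (U ∈ τ with X ∖ U ∈ τ):
  U = ∅, X ∖ U = {93, 94, 95} — both open, so U is clopen.
  U = {93, 94, 95}, X ∖ U = ∅ — both open, so U is clopen.
Only trivial clopens (∅ and X) exist, so (X, τ) is connected.
Compute connected components by grouping points that agree on all clopens:
  component: {93, 94, 95}


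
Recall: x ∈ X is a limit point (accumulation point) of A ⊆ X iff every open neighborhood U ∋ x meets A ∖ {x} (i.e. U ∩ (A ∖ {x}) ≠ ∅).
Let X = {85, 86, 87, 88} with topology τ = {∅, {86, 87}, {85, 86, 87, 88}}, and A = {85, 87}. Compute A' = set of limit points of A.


A' = {85, 86, 88}

For each x ∈ X, list the open sets U ∈ τ with x ∈ U, then check whether U ∩ (A ∖ {x}) ≠ ∅ for every such U.
  x = 85: opens ∋ x are {85, 86, 87, 88}; each meets A ∖ {85}, so x IS a limit point.
  x = 86: opens ∋ x are {86, 87}, {85, 86, 87, 88}; each meets A ∖ {86}, so x IS a limit point.
  x = 87: open {86, 87} ∋ x has {86, 87} ∩ (A ∖ {87}) = ∅, so x is NOT a limit point.
  x = 88: opens ∋ x are {85, 86, 87, 88}; each meets A ∖ {88}, so x IS a limit point.
Collecting: A' = {85, 86, 88}.


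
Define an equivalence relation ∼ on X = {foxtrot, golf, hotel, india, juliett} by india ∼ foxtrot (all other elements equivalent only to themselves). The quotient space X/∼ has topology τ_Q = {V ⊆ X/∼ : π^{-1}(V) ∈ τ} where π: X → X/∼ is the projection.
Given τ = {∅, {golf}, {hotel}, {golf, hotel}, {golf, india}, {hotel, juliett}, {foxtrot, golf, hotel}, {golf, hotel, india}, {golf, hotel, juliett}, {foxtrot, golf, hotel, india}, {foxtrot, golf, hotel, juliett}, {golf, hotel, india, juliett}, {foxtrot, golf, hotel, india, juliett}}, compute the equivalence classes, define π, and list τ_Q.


X/∼ = {[foxtrot=india], [golf], [hotel], [juliett]}; |τ_Q| = 8.

Equivalence classes: [foxtrot=india], [golf], [hotel], [juliett].
Quotient map π: X → X/∼ sends foxtrot ↦ [foxtrot=india], golf ↦ [golf], hotel ↦ [hotel], india ↦ [foxtrot=india], juliett ↦ [juliett].
For each subset V ⊆ X/∼, compute π^{-1}(V) ⊆ X and check whether π^{-1}(V) ∈ τ. V is open in τ_Q iff π^{-1}(V) ∈ τ.
  V = {}: π^{-1}(V) = ∅ ∈ τ ✓.
  V = {[foxtrot=india]}: π^{-1}(V) = {foxtrot, india} ∉ τ ✗.
  V = {[golf]}: π^{-1}(V) = {golf} ∈ τ ✓.
  V = {[foxtrot=india], [golf]}: π^{-1}(V) = {foxtrot, golf, india} ∉ τ ✗.
  V = {[hotel]}: π^{-1}(V) = {hotel} ∈ τ ✓.
  V = {[foxtrot=india], [hotel]}: π^{-1}(V) = {foxtrot, hotel, india} ∉ τ ✗.
  V = {[golf], [hotel]}: π^{-1}(V) = {golf, hotel} ∈ τ ✓.
  V = {[foxtrot=india], [golf], [hotel]}: π^{-1}(V) = {foxtrot, golf, hotel, india} ∈ τ ✓.
  V = {[juliett]}: π^{-1}(V) = {juliett} ∉ τ ✗.
  V = {[foxtrot=india], [juliett]}: π^{-1}(V) = {foxtrot, india, juliett} ∉ τ ✗.
  V = {[golf], [juliett]}: π^{-1}(V) = {golf, juliett} ∉ τ ✗.
  V = {[foxtrot=india], [golf], [juliett]}: π^{-1}(V) = {foxtrot, golf, india, juliett} ∉ τ ✗.
  V = {[hotel], [juliett]}: π^{-1}(V) = {hotel, juliett} ∈ τ ✓.
  V = {[foxtrot=india], [hotel], [juliett]}: π^{-1}(V) = {foxtrot, hotel, india, juliett} ∉ τ ✗.
  V = {[golf], [hotel], [juliett]}: π^{-1}(V) = {golf, hotel, juliett} ∈ τ ✓.
  V = {[foxtrot=india], [golf], [hotel], [juliett]}: π^{-1}(V) = {foxtrot, golf, hotel, india, juliett} ∈ τ ✓.
Open sets in the quotient: τ_Q = {{}, {[golf]}, {[hotel]}, {[golf], [hotel]}, {[foxtrot=india], [golf], [hotel]}, {[hotel], [juliett]}, {[golf], [hotel], [juliett]}, {[foxtrot=india], [golf], [hotel], [juliett]}} (8 elements).


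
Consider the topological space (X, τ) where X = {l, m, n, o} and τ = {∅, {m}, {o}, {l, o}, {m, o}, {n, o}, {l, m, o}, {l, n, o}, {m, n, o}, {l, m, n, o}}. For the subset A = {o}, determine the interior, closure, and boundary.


int(A) = {o}, cl(A) = {l, n, o}, ∂A = {l, n}.

Closed sets in (X, τ) are complements of opens:
  closed(X, τ) = {∅, {l}, {m}, {n}, {l, m}, {l, n}, {m, n}, {l, m, n}, {l, n, o}, {l, m, n, o}}.
int(A) = ⋃ {U ∈ τ : U ⊆ A}. Opens contained in A: ∅, {o}.
Taking the union of these: int(A) = {o}.
cl(A) = ⋂ {C closed : A ⊆ C}. Closed sets containing A: {l, n, o}, {l, m, n, o}.
Intersecting these: cl(A) = {l, n, o}.
∂A = cl(A) ∖ int(A) = {l, n, o} ∖ {o} = {l, n}.


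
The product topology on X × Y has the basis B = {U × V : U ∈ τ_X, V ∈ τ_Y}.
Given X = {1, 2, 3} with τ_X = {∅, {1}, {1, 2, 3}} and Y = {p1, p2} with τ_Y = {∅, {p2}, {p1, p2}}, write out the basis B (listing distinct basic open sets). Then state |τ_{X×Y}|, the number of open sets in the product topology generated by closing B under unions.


Basis B = {∅ × ∅, {1} × {p2}, {1} × {p1, p2}, {1, 2, 3} × {p2}, {1, 2, 3} × {p1, p2}}; |τ_{X×Y}| = 6.

Enumerate products U × V with U ∈ τ_X, V ∈ τ_Y (deduplicated):
  ∅ × ∅ = {} (∅)
  {1} × {p2} = {(1,p2)}
  {1} × {p1, p2} = {(1,p1), (1,p2)}
  {1, 2, 3} × {p2} = {(1,p2), (2,p2), (3,p2)}
  {1, 2, 3} × {p1, p2} = {(1,p1), (1,p2), (2,p1), (2,p2), (3,p1), (3,p2)}
These 5 distinct sets form the basis B.
Close under arbitrary unions to get τ_{X×Y}; counting gives |τ_{X×Y}| = 6.


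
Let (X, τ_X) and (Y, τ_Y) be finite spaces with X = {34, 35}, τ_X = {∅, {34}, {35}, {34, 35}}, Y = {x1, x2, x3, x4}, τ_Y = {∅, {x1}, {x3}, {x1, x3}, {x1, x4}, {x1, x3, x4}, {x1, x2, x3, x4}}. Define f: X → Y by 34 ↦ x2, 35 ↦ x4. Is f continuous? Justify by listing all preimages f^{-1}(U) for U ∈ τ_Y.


f IS continuous.

Compute f^{-1}(U) for each U ∈ τ_Y:
  U = ∅: f^{-1}(U) = ∅ ∈ τ_X ✓.
  U = {x1}: f^{-1}(U) = ∅ ∈ τ_X ✓.
  U = {x3}: f^{-1}(U) = ∅ ∈ τ_X ✓.
  U = {x1, x3}: f^{-1}(U) = ∅ ∈ τ_X ✓.
  U = {x1, x4}: f^{-1}(U) = {35} ∈ τ_X ✓.
  U = {x1, x3, x4}: f^{-1}(U) = {35} ∈ τ_X ✓.
  U = {x1, x2, x3, x4}: f^{-1}(U) = {34, 35} ∈ τ_X ✓.
Every preimage lies in τ_X, so f IS continuous.


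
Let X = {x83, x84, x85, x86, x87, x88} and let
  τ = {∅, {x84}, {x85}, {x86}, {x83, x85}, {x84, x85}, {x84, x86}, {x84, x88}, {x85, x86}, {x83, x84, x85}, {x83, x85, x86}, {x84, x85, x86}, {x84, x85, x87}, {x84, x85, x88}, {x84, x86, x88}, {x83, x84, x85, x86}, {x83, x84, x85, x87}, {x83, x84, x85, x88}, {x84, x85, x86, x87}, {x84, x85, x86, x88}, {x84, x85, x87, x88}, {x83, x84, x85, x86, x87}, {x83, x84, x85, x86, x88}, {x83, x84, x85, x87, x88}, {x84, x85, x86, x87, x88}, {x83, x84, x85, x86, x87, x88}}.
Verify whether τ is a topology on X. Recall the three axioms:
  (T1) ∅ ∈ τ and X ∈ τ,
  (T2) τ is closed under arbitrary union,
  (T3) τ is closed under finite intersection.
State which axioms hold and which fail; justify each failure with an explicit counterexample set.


τ IS a topology on X.

Axiom (T1): ∅ ∈ τ? Yes; X ∈ τ? Yes.
Axiom (T2/T3): check pairwise unions and intersections of members of τ.
All pairwise intersections and unions checked — each lies in τ. Therefore τ satisfies (T1), (T2), (T3): it IS a topology on X.


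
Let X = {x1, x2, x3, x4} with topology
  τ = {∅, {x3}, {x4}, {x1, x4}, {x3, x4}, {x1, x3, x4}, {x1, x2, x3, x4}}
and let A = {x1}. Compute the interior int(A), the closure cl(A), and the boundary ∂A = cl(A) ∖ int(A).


int(A) = ∅, cl(A) = {x1, x2}, ∂A = {x1, x2}.

Closed sets in (X, τ) are complements of opens:
  closed(X, τ) = {∅, {x2}, {x1, x2}, {x2, x3}, {x1, x2, x3}, {x1, x2, x4}, {x1, x2, x3, x4}}.
int(A) = ⋃ {U ∈ τ : U ⊆ A}. Opens contained in A: ∅.
Taking the union of these: int(A) = ∅.
cl(A) = ⋂ {C closed : A ⊆ C}. Closed sets containing A: {x1, x2}, {x1, x2, x3}, {x1, x2, x4}, {x1, x2, x3, x4}.
Intersecting these: cl(A) = {x1, x2}.
∂A = cl(A) ∖ int(A) = {x1, x2} ∖ ∅ = {x1, x2}.


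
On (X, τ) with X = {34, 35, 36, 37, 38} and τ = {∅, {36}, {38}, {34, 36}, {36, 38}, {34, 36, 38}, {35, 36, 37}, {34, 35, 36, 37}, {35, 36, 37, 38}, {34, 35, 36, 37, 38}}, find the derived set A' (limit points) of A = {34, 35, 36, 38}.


A' = {34, 35, 37}

For each x ∈ X, list the open sets U ∈ τ with x ∈ U, then check whether U ∩ (A ∖ {x}) ≠ ∅ for every such U.
  x = 34: opens ∋ x are {34, 36}, {34, 36, 38}, {34, 35, 36, 37}, {34, 35, 36, 37, 38}; each meets A ∖ {34}, so x IS a limit point.
  x = 35: opens ∋ x are {35, 36, 37}, {34, 35, 36, 37}, {35, 36, 37, 38}, {34, 35, 36, 37, 38}; each meets A ∖ {35}, so x IS a limit point.
  x = 36: open {36} ∋ x has {36} ∩ (A ∖ {36}) = ∅, so x is NOT a limit point.
  x = 37: opens ∋ x are {35, 36, 37}, {34, 35, 36, 37}, {35, 36, 37, 38}, {34, 35, 36, 37, 38}; each meets A ∖ {37}, so x IS a limit point.
  x = 38: open {38} ∋ x has {38} ∩ (A ∖ {38}) = ∅, so x is NOT a limit point.
Collecting: A' = {34, 35, 37}.


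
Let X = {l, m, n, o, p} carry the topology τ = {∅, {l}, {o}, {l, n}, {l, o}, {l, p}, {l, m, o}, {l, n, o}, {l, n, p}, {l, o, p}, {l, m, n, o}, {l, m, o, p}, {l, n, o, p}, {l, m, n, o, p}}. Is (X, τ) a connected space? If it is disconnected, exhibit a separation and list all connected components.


(X, τ) is connected.

Find clopen sets (U ∈ τ with X ∖ U ∈ τ):
  U = ∅, X ∖ U = {l, m, n, o, p} — both open, so U is clopen.
  U = {l, m, n, o, p}, X ∖ U = ∅ — both open, so U is clopen.
Only trivial clopens (∅ and X) exist, so (X, τ) is connected.
Compute connected components by grouping points that agree on all clopens:
  component: {l, m, n, o, p}


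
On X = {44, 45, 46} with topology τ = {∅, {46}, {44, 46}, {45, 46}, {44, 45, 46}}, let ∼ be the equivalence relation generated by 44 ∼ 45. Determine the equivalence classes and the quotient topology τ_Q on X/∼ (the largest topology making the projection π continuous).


X/∼ = {[44=45], [46]}; |τ_Q| = 3.

Equivalence classes: [44=45], [46].
Quotient map π: X → X/∼ sends 44 ↦ [44=45], 45 ↦ [44=45], 46 ↦ [46].
For each subset V ⊆ X/∼, compute π^{-1}(V) ⊆ X and check whether π^{-1}(V) ∈ τ. V is open in τ_Q iff π^{-1}(V) ∈ τ.
  V = {}: π^{-1}(V) = ∅ ∈ τ ✓.
  V = {[44=45]}: π^{-1}(V) = {44, 45} ∉ τ ✗.
  V = {[46]}: π^{-1}(V) = {46} ∈ τ ✓.
  V = {[44=45], [46]}: π^{-1}(V) = {44, 45, 46} ∈ τ ✓.
Open sets in the quotient: τ_Q = {{}, {[46]}, {[44=45], [46]}} (3 elements).


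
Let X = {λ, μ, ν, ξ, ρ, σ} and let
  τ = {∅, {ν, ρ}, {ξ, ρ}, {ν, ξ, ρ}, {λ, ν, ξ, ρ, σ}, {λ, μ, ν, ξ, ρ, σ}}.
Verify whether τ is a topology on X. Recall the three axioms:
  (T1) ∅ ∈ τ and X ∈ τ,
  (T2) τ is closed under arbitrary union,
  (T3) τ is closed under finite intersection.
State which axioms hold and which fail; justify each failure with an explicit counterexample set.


τ is NOT a topology on X.

Axiom (T1): ∅ ∈ τ? Yes; X ∈ τ? Yes.
Axiom (T2/T3): check pairwise unions and intersections of members of τ.
Counterexample for (T3): {ν, ρ} ∩ {ξ, ρ} = {ρ} ∉ τ. Therefore τ is NOT a topology.


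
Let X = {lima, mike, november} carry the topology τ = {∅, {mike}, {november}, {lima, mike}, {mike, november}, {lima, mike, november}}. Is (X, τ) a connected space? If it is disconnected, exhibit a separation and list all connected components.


(X, τ) is disconnected; components = [{november}, {lima, mike}].

Find clopen sets (U ∈ τ with X ∖ U ∈ τ):
  U = ∅, X ∖ U = {lima, mike, november} — both open, so U is clopen.
  U = {november}, X ∖ U = {lima, mike} — both open, so U is clopen.
  U = {lima, mike}, X ∖ U = {november} — both open, so U is clopen.
  U = {lima, mike, november}, X ∖ U = ∅ — both open, so U is clopen.
Nontrivial clopen(s) exist: e.g. {lima, mike}. So (X, τ) is disconnected.
Compute connected components by grouping points that agree on all clopens:
  component: {november}
  component: {lima, mike}


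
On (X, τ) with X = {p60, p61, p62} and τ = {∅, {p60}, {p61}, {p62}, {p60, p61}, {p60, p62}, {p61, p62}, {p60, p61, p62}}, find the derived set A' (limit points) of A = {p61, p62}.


A' = ∅

For each x ∈ X, list the open sets U ∈ τ with x ∈ U, then check whether U ∩ (A ∖ {x}) ≠ ∅ for every such U.
  x = p60: open {p60} ∋ x has {p60} ∩ (A ∖ {p60}) = ∅, so x is NOT a limit point.
  x = p61: open {p61} ∋ x has {p61} ∩ (A ∖ {p61}) = ∅, so x is NOT a limit point.
  x = p62: open {p62} ∋ x has {p62} ∩ (A ∖ {p62}) = ∅, so x is NOT a limit point.
Collecting: A' = ∅.


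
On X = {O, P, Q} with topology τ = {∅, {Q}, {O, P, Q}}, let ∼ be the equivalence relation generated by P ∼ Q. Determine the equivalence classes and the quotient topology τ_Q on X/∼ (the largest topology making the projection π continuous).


X/∼ = {[O], [P=Q]}; |τ_Q| = 2.

Equivalence classes: [O], [P=Q].
Quotient map π: X → X/∼ sends O ↦ [O], P ↦ [P=Q], Q ↦ [P=Q].
For each subset V ⊆ X/∼, compute π^{-1}(V) ⊆ X and check whether π^{-1}(V) ∈ τ. V is open in τ_Q iff π^{-1}(V) ∈ τ.
  V = {}: π^{-1}(V) = ∅ ∈ τ ✓.
  V = {[O]}: π^{-1}(V) = {O} ∉ τ ✗.
  V = {[P=Q]}: π^{-1}(V) = {P, Q} ∉ τ ✗.
  V = {[O], [P=Q]}: π^{-1}(V) = {O, P, Q} ∈ τ ✓.
Open sets in the quotient: τ_Q = {{}, {[O], [P=Q]}} (2 elements).


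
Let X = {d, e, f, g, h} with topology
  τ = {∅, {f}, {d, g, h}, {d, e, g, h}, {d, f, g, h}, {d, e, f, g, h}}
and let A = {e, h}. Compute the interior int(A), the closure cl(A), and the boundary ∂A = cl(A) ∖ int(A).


int(A) = ∅, cl(A) = {d, e, g, h}, ∂A = {d, e, g, h}.

Closed sets in (X, τ) are complements of opens:
  closed(X, τ) = {∅, {e}, {f}, {e, f}, {d, e, g, h}, {d, e, f, g, h}}.
int(A) = ⋃ {U ∈ τ : U ⊆ A}. Opens contained in A: ∅.
Taking the union of these: int(A) = ∅.
cl(A) = ⋂ {C closed : A ⊆ C}. Closed sets containing A: {d, e, g, h}, {d, e, f, g, h}.
Intersecting these: cl(A) = {d, e, g, h}.
∂A = cl(A) ∖ int(A) = {d, e, g, h} ∖ ∅ = {d, e, g, h}.


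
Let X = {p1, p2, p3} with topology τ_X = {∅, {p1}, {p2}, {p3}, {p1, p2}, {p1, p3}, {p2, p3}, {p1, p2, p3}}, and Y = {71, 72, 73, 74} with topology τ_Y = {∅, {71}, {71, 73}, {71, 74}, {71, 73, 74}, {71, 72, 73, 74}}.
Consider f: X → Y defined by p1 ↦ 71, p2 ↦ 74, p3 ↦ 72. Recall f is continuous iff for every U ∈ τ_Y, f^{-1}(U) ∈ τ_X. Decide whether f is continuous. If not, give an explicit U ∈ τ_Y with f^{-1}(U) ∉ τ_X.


f IS continuous.

Compute f^{-1}(U) for each U ∈ τ_Y:
  U = ∅: f^{-1}(U) = ∅ ∈ τ_X ✓.
  U = {71}: f^{-1}(U) = {p1} ∈ τ_X ✓.
  U = {71, 73}: f^{-1}(U) = {p1} ∈ τ_X ✓.
  U = {71, 74}: f^{-1}(U) = {p1, p2} ∈ τ_X ✓.
  U = {71, 73, 74}: f^{-1}(U) = {p1, p2} ∈ τ_X ✓.
  U = {71, 72, 73, 74}: f^{-1}(U) = {p1, p2, p3} ∈ τ_X ✓.
Every preimage lies in τ_X, so f IS continuous.


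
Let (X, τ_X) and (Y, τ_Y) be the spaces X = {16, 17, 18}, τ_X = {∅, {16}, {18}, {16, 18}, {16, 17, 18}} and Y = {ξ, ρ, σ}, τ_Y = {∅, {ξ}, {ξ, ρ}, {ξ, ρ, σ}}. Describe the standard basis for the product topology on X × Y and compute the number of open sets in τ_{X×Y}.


Basis B = {∅ × ∅, {16} × {ξ}, {18} × {ξ}, {16} × {ξ, ρ}, {16, 18} × {ξ}, {18} × {ξ, ρ}, {16} × {ξ, ρ, σ}, {16, 17, 18} × {ξ}, {18} × {ξ, ρ, σ}, {16, 18} × {ξ, ρ}, {16, 18} × {ξ, ρ, σ}, {16, 17, 18} × {ξ, ρ}, {16, 17, 18} × {ξ, ρ, σ}}; |τ_{X×Y}| = 30.

Enumerate products U × V with U ∈ τ_X, V ∈ τ_Y (deduplicated):
  ∅ × ∅ = {} (∅)
  {16} × {ξ} = {(16,ξ)}
  {18} × {ξ} = {(18,ξ)}
  {16} × {ξ, ρ} = {(16,ξ), (16,ρ)}
  {16, 18} × {ξ} = {(16,ξ), (18,ξ)}
  {18} × {ξ, ρ} = {(18,ξ), (18,ρ)}
  {16} × {ξ, ρ, σ} = {(16,ξ), (16,ρ), (16,σ)}
  {16, 17, 18} × {ξ} = {(16,ξ), (17,ξ), (18,ξ)}
  {18} × {ξ, ρ, σ} = {(18,ξ), (18,ρ), (18,σ)}
  {16, 18} × {ξ, ρ} = {(16,ξ), (16,ρ), (18,ξ), (18,ρ)}
  {16, 18} × {ξ, ρ, σ} = {(16,ξ), (16,ρ), (16,σ), (18,ξ), (18,ρ), (18,σ)}
  {16, 17, 18} × {ξ, ρ} = {(16,ξ), (16,ρ), (17,ξ), (17,ρ), (18,ξ), (18,ρ)}
  {16, 17, 18} × {ξ, ρ, σ} = {(16,ξ), (16,ρ), (16,σ), (17,ξ), (17,ρ), (17,σ), (18,ξ), (18,ρ), (18,σ)}
These 13 distinct sets form the basis B.
Close under arbitrary unions to get τ_{X×Y}; counting gives |τ_{X×Y}| = 30.


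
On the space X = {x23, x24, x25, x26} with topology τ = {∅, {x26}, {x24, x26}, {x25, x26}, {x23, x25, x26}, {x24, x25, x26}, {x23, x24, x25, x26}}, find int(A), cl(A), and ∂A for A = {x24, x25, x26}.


int(A) = {x24, x25, x26}, cl(A) = {x23, x24, x25, x26}, ∂A = {x23}.

Closed sets in (X, τ) are complements of opens:
  closed(X, τ) = {∅, {x23}, {x24}, {x23, x24}, {x23, x25}, {x23, x24, x25}, {x23, x24, x25, x26}}.
int(A) = ⋃ {U ∈ τ : U ⊆ A}. Opens contained in A: ∅, {x26}, {x24, x26}, {x25, x26}, {x24, x25, x26}.
Taking the union of these: int(A) = {x24, x25, x26}.
cl(A) = ⋂ {C closed : A ⊆ C}. Closed sets containing A: {x23, x24, x25, x26}.
Intersecting these: cl(A) = {x23, x24, x25, x26}.
∂A = cl(A) ∖ int(A) = {x23, x24, x25, x26} ∖ {x24, x25, x26} = {x23}.


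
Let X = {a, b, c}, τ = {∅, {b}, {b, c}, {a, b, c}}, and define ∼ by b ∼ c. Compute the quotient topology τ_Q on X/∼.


X/∼ = {[a], [b=c]}; |τ_Q| = 3.

Equivalence classes: [a], [b=c].
Quotient map π: X → X/∼ sends a ↦ [a], b ↦ [b=c], c ↦ [b=c].
For each subset V ⊆ X/∼, compute π^{-1}(V) ⊆ X and check whether π^{-1}(V) ∈ τ. V is open in τ_Q iff π^{-1}(V) ∈ τ.
  V = {}: π^{-1}(V) = ∅ ∈ τ ✓.
  V = {[a]}: π^{-1}(V) = {a} ∉ τ ✗.
  V = {[b=c]}: π^{-1}(V) = {b, c} ∈ τ ✓.
  V = {[a], [b=c]}: π^{-1}(V) = {a, b, c} ∈ τ ✓.
Open sets in the quotient: τ_Q = {{}, {[b=c]}, {[a], [b=c]}} (3 elements).


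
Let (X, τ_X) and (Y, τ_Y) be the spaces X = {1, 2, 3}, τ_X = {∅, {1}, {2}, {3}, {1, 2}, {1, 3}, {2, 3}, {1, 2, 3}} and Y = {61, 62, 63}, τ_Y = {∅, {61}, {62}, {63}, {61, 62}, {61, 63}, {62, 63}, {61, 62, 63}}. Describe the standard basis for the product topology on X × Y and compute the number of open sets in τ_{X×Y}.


Basis B = {∅ × ∅, {1} × {61}, {1} × {62}, {1} × {63}, {2} × {61}, {2} × {62}, {2} × {63}, {3} × {61}, {3} × {62}, {3} × {63}, {1} × {61, 62}, {1} × {61, 63}, {1, 2} × {61}, {1, 3} × {61}, {1} × {62, 63}, {1, 2} × {62}, {1, 3} × {62}, {1, 2} × {63}, {1, 3} × {63}, {2} × {61, 62}, {2} × {61, 63}, {2, 3} × {61}, {2} × {62, 63}, {2, 3} × {62}, {2, 3} × {63}, {3} × {61, 62}, {3} × {61, 63}, {3} × {62, 63}, {1} × {61, 62, 63}, {1, 2, 3} × {61}, {1, 2, 3} × {62}, {1, 2, 3} × {63}, {2} × {61, 62, 63}, {3} × {61, 62, 63}, {1, 2} × {61, 62}, {1, 3} × {61, 62}, {1, 2} × {61, 63}, {1, 3} × {61, 63}, {1, 2} × {62, 63}, {1, 3} × {62, 63}, {2, 3} × {61, 62}, {2, 3} × {61, 63}, {2, 3} × {62, 63}, {1, 2} × {61, 62, 63}, {1, 3} × {61, 62, 63}, {1, 2, 3} × {61, 62}, {1, 2, 3} × {61, 63}, {1, 2, 3} × {62, 63}, {2, 3} × {61, 62, 63}, {1, 2, 3} × {61, 62, 63}}; |τ_{X×Y}| = 512.

Enumerate products U × V with U ∈ τ_X, V ∈ τ_Y (deduplicated):
  ∅ × ∅ = {} (∅)
  {1} × {61} = {(1,61)}
  {1} × {62} = {(1,62)}
  {1} × {63} = {(1,63)}
  {2} × {61} = {(2,61)}
  {2} × {62} = {(2,62)}
  {2} × {63} = {(2,63)}
  {3} × {61} = {(3,61)}
  {3} × {62} = {(3,62)}
  {3} × {63} = {(3,63)}
  {1} × {61, 62} = {(1,61), (1,62)}
  {1} × {61, 63} = {(1,61), (1,63)}
  {1, 2} × {61} = {(1,61), (2,61)}
  {1, 3} × {61} = {(1,61), (3,61)}
  {1} × {62, 63} = {(1,62), (1,63)}
  {1, 2} × {62} = {(1,62), (2,62)}
  {1, 3} × {62} = {(1,62), (3,62)}
  {1, 2} × {63} = {(1,63), (2,63)}
  {1, 3} × {63} = {(1,63), (3,63)}
  {2} × {61, 62} = {(2,61), (2,62)}
  {2} × {61, 63} = {(2,61), (2,63)}
  {2, 3} × {61} = {(2,61), (3,61)}
  {2} × {62, 63} = {(2,62), (2,63)}
  {2, 3} × {62} = {(2,62), (3,62)}
  {2, 3} × {63} = {(2,63), (3,63)}
  {3} × {61, 62} = {(3,61), (3,62)}
  {3} × {61, 63} = {(3,61), (3,63)}
  {3} × {62, 63} = {(3,62), (3,63)}
  {1} × {61, 62, 63} = {(1,61), (1,62), (1,63)}
  {1, 2, 3} × {61} = {(1,61), (2,61), (3,61)}
  {1, 2, 3} × {62} = {(1,62), (2,62), (3,62)}
  {1, 2, 3} × {63} = {(1,63), (2,63), (3,63)}
  {2} × {61, 62, 63} = {(2,61), (2,62), (2,63)}
  {3} × {61, 62, 63} = {(3,61), (3,62), (3,63)}
  {1, 2} × {61, 62} = {(1,61), (1,62), (2,61), (2,62)}
  {1, 3} × {61, 62} = {(1,61), (1,62), (3,61), (3,62)}
  {1, 2} × {61, 63} = {(1,61), (1,63), (2,61), (2,63)}
  {1, 3} × {61, 63} = {(1,61), (1,63), (3,61), (3,63)}
  {1, 2} × {62, 63} = {(1,62), (1,63), (2,62), (2,63)}
  {1, 3} × {62, 63} = {(1,62), (1,63), (3,62), (3,63)}
  {2, 3} × {61, 62} = {(2,61), (2,62), (3,61), (3,62)}
  {2, 3} × {61, 63} = {(2,61), (2,63), (3,61), (3,63)}
  {2, 3} × {62, 63} = {(2,62), (2,63), (3,62), (3,63)}
  {1, 2} × {61, 62, 63} = {(1,61), (1,62), (1,63), (2,61), (2,62), (2,63)}
  {1, 3} × {61, 62, 63} = {(1,61), (1,62), (1,63), (3,61), (3,62), (3,63)}
  {1, 2, 3} × {61, 62} = {(1,61), (1,62), (2,61), (2,62), (3,61), (3,62)}
  {1, 2, 3} × {61, 63} = {(1,61), (1,63), (2,61), (2,63), (3,61), (3,63)}
  {1, 2, 3} × {62, 63} = {(1,62), (1,63), (2,62), (2,63), (3,62), (3,63)}
  {2, 3} × {61, 62, 63} = {(2,61), (2,62), (2,63), (3,61), (3,62), (3,63)}
  {1, 2, 3} × {61, 62, 63} = {(1,61), (1,62), (1,63), (2,61), (2,62), (2,63), (3,61), (3,62), (3,63)}
These 50 distinct sets form the basis B.
Close under arbitrary unions to get τ_{X×Y}; counting gives |τ_{X×Y}| = 512.


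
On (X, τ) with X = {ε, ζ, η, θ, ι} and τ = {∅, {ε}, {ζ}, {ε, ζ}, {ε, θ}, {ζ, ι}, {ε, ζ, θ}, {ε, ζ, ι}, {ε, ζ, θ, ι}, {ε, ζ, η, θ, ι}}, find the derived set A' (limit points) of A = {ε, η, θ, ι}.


A' = {η, θ}

For each x ∈ X, list the open sets U ∈ τ with x ∈ U, then check whether U ∩ (A ∖ {x}) ≠ ∅ for every such U.
  x = ε: open {ε} ∋ x has {ε} ∩ (A ∖ {ε}) = ∅, so x is NOT a limit point.
  x = ζ: open {ζ} ∋ x has {ζ} ∩ (A ∖ {ζ}) = ∅, so x is NOT a limit point.
  x = η: opens ∋ x are {ε, ζ, η, θ, ι}; each meets A ∖ {η}, so x IS a limit point.
  x = θ: opens ∋ x are {ε, θ}, {ε, ζ, θ}, {ε, ζ, θ, ι}, {ε, ζ, η, θ, ι}; each meets A ∖ {θ}, so x IS a limit point.
  x = ι: open {ζ, ι} ∋ x has {ζ, ι} ∩ (A ∖ {ι}) = ∅, so x is NOT a limit point.
Collecting: A' = {η, θ}.


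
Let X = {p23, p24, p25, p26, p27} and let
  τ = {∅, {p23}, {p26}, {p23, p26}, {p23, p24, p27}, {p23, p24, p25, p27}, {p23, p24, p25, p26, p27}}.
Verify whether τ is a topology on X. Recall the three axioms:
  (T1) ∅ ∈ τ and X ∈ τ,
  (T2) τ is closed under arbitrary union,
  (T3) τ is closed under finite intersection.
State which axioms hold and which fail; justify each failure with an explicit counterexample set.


τ is NOT a topology on X.

Axiom (T1): ∅ ∈ τ? Yes; X ∈ τ? Yes.
Axiom (T2/T3): check pairwise unions and intersections of members of τ.
Counterexample for (T2): {p26} ∪ {p23, p24, p27} = {p23, p24, p26, p27} ∉ τ. Therefore τ is NOT a topology.


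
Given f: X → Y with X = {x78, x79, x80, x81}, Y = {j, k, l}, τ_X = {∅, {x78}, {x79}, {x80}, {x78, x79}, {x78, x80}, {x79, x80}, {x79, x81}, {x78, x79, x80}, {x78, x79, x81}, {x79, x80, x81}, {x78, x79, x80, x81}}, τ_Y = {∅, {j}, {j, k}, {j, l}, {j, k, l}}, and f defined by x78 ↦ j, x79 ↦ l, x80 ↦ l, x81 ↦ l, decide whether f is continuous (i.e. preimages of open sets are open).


f IS continuous.

Compute f^{-1}(U) for each U ∈ τ_Y:
  U = ∅: f^{-1}(U) = ∅ ∈ τ_X ✓.
  U = {j}: f^{-1}(U) = {x78} ∈ τ_X ✓.
  U = {j, k}: f^{-1}(U) = {x78} ∈ τ_X ✓.
  U = {j, l}: f^{-1}(U) = {x78, x79, x80, x81} ∈ τ_X ✓.
  U = {j, k, l}: f^{-1}(U) = {x78, x79, x80, x81} ∈ τ_X ✓.
Every preimage lies in τ_X, so f IS continuous.


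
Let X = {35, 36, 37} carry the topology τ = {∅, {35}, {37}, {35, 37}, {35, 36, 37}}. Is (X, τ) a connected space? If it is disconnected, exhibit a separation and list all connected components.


(X, τ) is connected.

Find clopen sets (U ∈ τ with X ∖ U ∈ τ):
  U = ∅, X ∖ U = {35, 36, 37} — both open, so U is clopen.
  U = {35, 36, 37}, X ∖ U = ∅ — both open, so U is clopen.
Only trivial clopens (∅ and X) exist, so (X, τ) is connected.
Compute connected components by grouping points that agree on all clopens:
  component: {35, 36, 37}


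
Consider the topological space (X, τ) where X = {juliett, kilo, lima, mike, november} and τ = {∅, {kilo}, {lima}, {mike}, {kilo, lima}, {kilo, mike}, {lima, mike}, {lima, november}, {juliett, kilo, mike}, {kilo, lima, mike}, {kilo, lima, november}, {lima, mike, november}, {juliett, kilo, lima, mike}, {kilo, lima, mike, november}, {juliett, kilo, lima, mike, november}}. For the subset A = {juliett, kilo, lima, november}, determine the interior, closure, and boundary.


int(A) = {kilo, lima, november}, cl(A) = {juliett, kilo, lima, november}, ∂A = {juliett}.

Closed sets in (X, τ) are complements of opens:
  closed(X, τ) = {∅, {juliett}, {november}, {juliett, kilo}, {juliett, mike}, {juliett, november}, {lima, november}, {juliett, kilo, mike}, {juliett, kilo, november}, {juliett, lima, november}, {juliett, mike, november}, {juliett, kilo, lima, november}, {juliett, kilo, mike, november}, {juliett, lima, mike, november}, {juliett, kilo, lima, mike, november}}.
int(A) = ⋃ {U ∈ τ : U ⊆ A}. Opens contained in A: ∅, {kilo}, {lima}, {kilo, lima}, {lima, november}, {kilo, lima, november}.
Taking the union of these: int(A) = {kilo, lima, november}.
cl(A) = ⋂ {C closed : A ⊆ C}. Closed sets containing A: {juliett, kilo, lima, november}, {juliett, kilo, lima, mike, november}.
Intersecting these: cl(A) = {juliett, kilo, lima, november}.
∂A = cl(A) ∖ int(A) = {juliett, kilo, lima, november} ∖ {kilo, lima, november} = {juliett}.


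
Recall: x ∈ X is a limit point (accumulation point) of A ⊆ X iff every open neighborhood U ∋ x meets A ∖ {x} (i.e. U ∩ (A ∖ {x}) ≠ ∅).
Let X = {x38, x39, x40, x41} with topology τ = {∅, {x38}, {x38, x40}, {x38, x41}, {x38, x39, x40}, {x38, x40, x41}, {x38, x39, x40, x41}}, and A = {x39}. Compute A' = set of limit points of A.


A' = ∅

For each x ∈ X, list the open sets U ∈ τ with x ∈ U, then check whether U ∩ (A ∖ {x}) ≠ ∅ for every such U.
  x = x38: open {x38} ∋ x has {x38} ∩ (A ∖ {x38}) = ∅, so x is NOT a limit point.
  x = x39: open {x38, x39, x40} ∋ x has {x38, x39, x40} ∩ (A ∖ {x39}) = ∅, so x is NOT a limit point.
  x = x40: open {x38, x40} ∋ x has {x38, x40} ∩ (A ∖ {x40}) = ∅, so x is NOT a limit point.
  x = x41: open {x38, x41} ∋ x has {x38, x41} ∩ (A ∖ {x41}) = ∅, so x is NOT a limit point.
Collecting: A' = ∅.


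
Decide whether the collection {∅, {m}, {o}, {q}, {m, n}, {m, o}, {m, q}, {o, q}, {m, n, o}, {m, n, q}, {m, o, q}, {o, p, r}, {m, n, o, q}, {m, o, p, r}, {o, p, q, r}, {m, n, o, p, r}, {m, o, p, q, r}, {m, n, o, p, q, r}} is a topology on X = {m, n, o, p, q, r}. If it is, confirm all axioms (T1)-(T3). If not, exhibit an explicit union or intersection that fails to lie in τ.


τ IS a topology on X.

Axiom (T1): ∅ ∈ τ? Yes; X ∈ τ? Yes.
Axiom (T2/T3): check pairwise unions and intersections of members of τ.
All pairwise intersections and unions checked — each lies in τ. Therefore τ satisfies (T1), (T2), (T3): it IS a topology on X.


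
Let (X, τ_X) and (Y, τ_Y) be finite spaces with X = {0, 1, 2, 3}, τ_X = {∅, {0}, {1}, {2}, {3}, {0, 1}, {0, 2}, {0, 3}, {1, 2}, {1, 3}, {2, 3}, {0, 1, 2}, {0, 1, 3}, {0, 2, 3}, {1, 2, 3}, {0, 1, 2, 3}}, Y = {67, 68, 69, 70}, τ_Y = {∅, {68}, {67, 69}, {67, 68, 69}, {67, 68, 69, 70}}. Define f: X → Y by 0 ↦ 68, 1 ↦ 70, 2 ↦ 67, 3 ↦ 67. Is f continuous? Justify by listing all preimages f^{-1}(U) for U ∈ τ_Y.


f IS continuous.

Compute f^{-1}(U) for each U ∈ τ_Y:
  U = ∅: f^{-1}(U) = ∅ ∈ τ_X ✓.
  U = {68}: f^{-1}(U) = {0} ∈ τ_X ✓.
  U = {67, 69}: f^{-1}(U) = {2, 3} ∈ τ_X ✓.
  U = {67, 68, 69}: f^{-1}(U) = {0, 2, 3} ∈ τ_X ✓.
  U = {67, 68, 69, 70}: f^{-1}(U) = {0, 1, 2, 3} ∈ τ_X ✓.
Every preimage lies in τ_X, so f IS continuous.


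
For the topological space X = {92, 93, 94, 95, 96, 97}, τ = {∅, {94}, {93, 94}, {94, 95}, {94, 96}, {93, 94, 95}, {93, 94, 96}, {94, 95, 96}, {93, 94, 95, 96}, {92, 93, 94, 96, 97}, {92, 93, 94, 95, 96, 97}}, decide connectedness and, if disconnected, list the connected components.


(X, τ) is connected.

Find clopen sets (U ∈ τ with X ∖ U ∈ τ):
  U = ∅, X ∖ U = {92, 93, 94, 95, 96, 97} — both open, so U is clopen.
  U = {92, 93, 94, 95, 96, 97}, X ∖ U = ∅ — both open, so U is clopen.
Only trivial clopens (∅ and X) exist, so (X, τ) is connected.
Compute connected components by grouping points that agree on all clopens:
  component: {92, 93, 94, 95, 96, 97}


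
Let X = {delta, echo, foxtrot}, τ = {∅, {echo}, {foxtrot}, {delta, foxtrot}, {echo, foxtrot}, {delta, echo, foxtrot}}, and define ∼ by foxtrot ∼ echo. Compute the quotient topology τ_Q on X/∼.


X/∼ = {[delta], [echo=foxtrot]}; |τ_Q| = 3.

Equivalence classes: [delta], [echo=foxtrot].
Quotient map π: X → X/∼ sends delta ↦ [delta], echo ↦ [echo=foxtrot], foxtrot ↦ [echo=foxtrot].
For each subset V ⊆ X/∼, compute π^{-1}(V) ⊆ X and check whether π^{-1}(V) ∈ τ. V is open in τ_Q iff π^{-1}(V) ∈ τ.
  V = {}: π^{-1}(V) = ∅ ∈ τ ✓.
  V = {[delta]}: π^{-1}(V) = {delta} ∉ τ ✗.
  V = {[echo=foxtrot]}: π^{-1}(V) = {echo, foxtrot} ∈ τ ✓.
  V = {[delta], [echo=foxtrot]}: π^{-1}(V) = {delta, echo, foxtrot} ∈ τ ✓.
Open sets in the quotient: τ_Q = {{}, {[echo=foxtrot]}, {[delta], [echo=foxtrot]}} (3 elements).


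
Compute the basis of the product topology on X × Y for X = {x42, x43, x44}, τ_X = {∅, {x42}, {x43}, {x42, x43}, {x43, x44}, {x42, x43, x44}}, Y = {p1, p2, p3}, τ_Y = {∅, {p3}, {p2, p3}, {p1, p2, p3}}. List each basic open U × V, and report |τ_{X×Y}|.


Basis B = {∅ × ∅, {x42} × {p3}, {x43} × {p3}, {x42} × {p2, p3}, {x42, x43} × {p3}, {x43} × {p2, p3}, {x43, x44} × {p3}, {x42} × {p1, p2, p3}, {x42, x43, x44} × {p3}, {x43} × {p1, p2, p3}, {x42, x43} × {p2, p3}, {x43, x44} × {p2, p3}, {x42, x43} × {p1, p2, p3}, {x42, x43, x44} × {p2, p3}, {x43, x44} × {p1, p2, p3}, {x42, x43, x44} × {p1, p2, p3}}; |τ_{X×Y}| = 40.

Enumerate products U × V with U ∈ τ_X, V ∈ τ_Y (deduplicated):
  ∅ × ∅ = {} (∅)
  {x42} × {p3} = {(x42,p3)}
  {x43} × {p3} = {(x43,p3)}
  {x42} × {p2, p3} = {(x42,p2), (x42,p3)}
  {x42, x43} × {p3} = {(x42,p3), (x43,p3)}
  {x43} × {p2, p3} = {(x43,p2), (x43,p3)}
  {x43, x44} × {p3} = {(x43,p3), (x44,p3)}
  {x42} × {p1, p2, p3} = {(x42,p1), (x42,p2), (x42,p3)}
  {x42, x43, x44} × {p3} = {(x42,p3), (x43,p3), (x44,p3)}
  {x43} × {p1, p2, p3} = {(x43,p1), (x43,p2), (x43,p3)}
  {x42, x43} × {p2, p3} = {(x42,p2), (x42,p3), (x43,p2), (x43,p3)}
  {x43, x44} × {p2, p3} = {(x43,p2), (x43,p3), (x44,p2), (x44,p3)}
  {x42, x43} × {p1, p2, p3} = {(x42,p1), (x42,p2), (x42,p3), (x43,p1), (x43,p2), (x43,p3)}
  {x42, x43, x44} × {p2, p3} = {(x42,p2), (x42,p3), (x43,p2), (x43,p3), (x44,p2), (x44,p3)}
  {x43, x44} × {p1, p2, p3} = {(x43,p1), (x43,p2), (x43,p3), (x44,p1), (x44,p2), (x44,p3)}
  {x42, x43, x44} × {p1, p2, p3} = {(x42,p1), (x42,p2), (x42,p3), (x43,p1), (x43,p2), (x43,p3), (x44,p1), (x44,p2), (x44,p3)}
These 16 distinct sets form the basis B.
Close under arbitrary unions to get τ_{X×Y}; counting gives |τ_{X×Y}| = 40.


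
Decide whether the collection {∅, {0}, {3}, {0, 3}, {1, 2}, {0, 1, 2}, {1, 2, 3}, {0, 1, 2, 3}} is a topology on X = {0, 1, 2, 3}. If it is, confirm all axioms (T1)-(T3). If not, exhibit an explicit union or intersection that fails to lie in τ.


τ IS a topology on X.

Axiom (T1): ∅ ∈ τ? Yes; X ∈ τ? Yes.
Axiom (T2/T3): check pairwise unions and intersections of members of τ.
All pairwise intersections and unions checked — each lies in τ. Therefore τ satisfies (T1), (T2), (T3): it IS a topology on X.


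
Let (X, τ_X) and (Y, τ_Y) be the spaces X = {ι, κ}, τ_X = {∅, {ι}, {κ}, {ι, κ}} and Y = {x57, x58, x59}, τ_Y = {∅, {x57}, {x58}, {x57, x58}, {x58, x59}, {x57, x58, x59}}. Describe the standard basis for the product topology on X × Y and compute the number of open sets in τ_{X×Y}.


Basis B = {∅ × ∅, {ι} × {x57}, {ι} × {x58}, {κ} × {x57}, {κ} × {x58}, {ι} × {x57, x58}, {ι, κ} × {x57}, {ι} × {x58, x59}, {ι, κ} × {x58}, {κ} × {x57, x58}, {κ} × {x58, x59}, {ι} × {x57, x58, x59}, {κ} × {x57, x58, x59}, {ι, κ} × {x57, x58}, {ι, κ} × {x58, x59}, {ι, κ} × {x57, x58, x59}}; |τ_{X×Y}| = 36.

Enumerate products U × V with U ∈ τ_X, V ∈ τ_Y (deduplicated):
  ∅ × ∅ = {} (∅)
  {ι} × {x57} = {(ι,x57)}
  {ι} × {x58} = {(ι,x58)}
  {κ} × {x57} = {(κ,x57)}
  {κ} × {x58} = {(κ,x58)}
  {ι} × {x57, x58} = {(ι,x57), (ι,x58)}
  {ι, κ} × {x57} = {(ι,x57), (κ,x57)}
  {ι} × {x58, x59} = {(ι,x58), (ι,x59)}
  {ι, κ} × {x58} = {(ι,x58), (κ,x58)}
  {κ} × {x57, x58} = {(κ,x57), (κ,x58)}
  {κ} × {x58, x59} = {(κ,x58), (κ,x59)}
  {ι} × {x57, x58, x59} = {(ι,x57), (ι,x58), (ι,x59)}
  {κ} × {x57, x58, x59} = {(κ,x57), (κ,x58), (κ,x59)}
  {ι, κ} × {x57, x58} = {(ι,x57), (ι,x58), (κ,x57), (κ,x58)}
  {ι, κ} × {x58, x59} = {(ι,x58), (ι,x59), (κ,x58), (κ,x59)}
  {ι, κ} × {x57, x58, x59} = {(ι,x57), (ι,x58), (ι,x59), (κ,x57), (κ,x58), (κ,x59)}
These 16 distinct sets form the basis B.
Close under arbitrary unions to get τ_{X×Y}; counting gives |τ_{X×Y}| = 36.
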